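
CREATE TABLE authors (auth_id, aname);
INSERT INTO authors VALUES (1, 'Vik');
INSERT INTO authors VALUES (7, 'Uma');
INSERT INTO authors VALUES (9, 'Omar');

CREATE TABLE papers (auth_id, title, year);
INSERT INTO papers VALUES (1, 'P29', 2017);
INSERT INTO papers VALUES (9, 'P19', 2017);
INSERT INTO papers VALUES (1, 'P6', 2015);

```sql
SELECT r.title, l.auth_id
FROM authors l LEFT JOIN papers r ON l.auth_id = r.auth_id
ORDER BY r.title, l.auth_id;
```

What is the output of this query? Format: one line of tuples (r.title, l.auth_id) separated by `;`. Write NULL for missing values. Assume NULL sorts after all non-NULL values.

(P19, 9); (P29, 1); (P6, 1); (NULL, 7)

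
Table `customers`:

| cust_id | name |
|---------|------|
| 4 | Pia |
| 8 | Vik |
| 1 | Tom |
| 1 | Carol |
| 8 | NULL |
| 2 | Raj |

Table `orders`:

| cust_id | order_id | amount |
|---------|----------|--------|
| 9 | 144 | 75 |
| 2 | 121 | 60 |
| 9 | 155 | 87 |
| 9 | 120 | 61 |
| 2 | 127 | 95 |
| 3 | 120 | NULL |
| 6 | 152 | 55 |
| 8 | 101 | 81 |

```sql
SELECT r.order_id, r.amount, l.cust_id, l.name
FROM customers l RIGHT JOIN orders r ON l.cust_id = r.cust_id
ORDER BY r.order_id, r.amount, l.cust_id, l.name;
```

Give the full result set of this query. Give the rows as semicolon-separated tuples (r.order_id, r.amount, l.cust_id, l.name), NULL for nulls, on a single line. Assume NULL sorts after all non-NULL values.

(101, 81, 8, Vik); (101, 81, 8, NULL); (120, 61, NULL, NULL); (120, NULL, NULL, NULL); (121, 60, 2, Raj); (127, 95, 2, Raj); (144, 75, NULL, NULL); (152, 55, NULL, NULL); (155, 87, NULL, NULL)

RIGHT JOIN keeps every row from `orders`; unmatched rows get NULL for `customers`'s columns.
Matching on l.cust_id = r.cust_id.
Matched pairs: 4; unmatched r rows kept: 5.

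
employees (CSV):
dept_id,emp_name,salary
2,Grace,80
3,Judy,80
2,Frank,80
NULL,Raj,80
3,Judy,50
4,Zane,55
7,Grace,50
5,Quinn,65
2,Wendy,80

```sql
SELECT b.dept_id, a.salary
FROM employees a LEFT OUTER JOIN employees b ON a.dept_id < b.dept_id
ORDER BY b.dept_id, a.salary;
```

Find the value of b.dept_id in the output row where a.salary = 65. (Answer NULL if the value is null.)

7

LEFT JOIN keeps every row from `employees a`; unmatched rows get NULL for `employees b`'s columns.
Matching on a.dept_id < b.dept_id. A NULL in a compared column never satisfies the condition.
- a row (dept_id=2): matches 5 b row(s) → 5 output row(s).
- a row (dept_id=3): matches 3 b row(s) → 3 output row(s).
- a row (dept_id=2): matches 5 b row(s) → 5 output row(s).
- a row (dept_id=NULL): no match → kept, b columns NULL.
- a row (dept_id=3): matches 3 b row(s) → 3 output row(s).
- a row (dept_id=4): matches 2 b row(s) → 2 output row(s).
- a row (dept_id=7): no match → kept, b columns NULL.
- a row (dept_id=5): matches 1 b row(s) → 1 output row(s).
- a row (dept_id=2): matches 5 b row(s) → 5 output row(s).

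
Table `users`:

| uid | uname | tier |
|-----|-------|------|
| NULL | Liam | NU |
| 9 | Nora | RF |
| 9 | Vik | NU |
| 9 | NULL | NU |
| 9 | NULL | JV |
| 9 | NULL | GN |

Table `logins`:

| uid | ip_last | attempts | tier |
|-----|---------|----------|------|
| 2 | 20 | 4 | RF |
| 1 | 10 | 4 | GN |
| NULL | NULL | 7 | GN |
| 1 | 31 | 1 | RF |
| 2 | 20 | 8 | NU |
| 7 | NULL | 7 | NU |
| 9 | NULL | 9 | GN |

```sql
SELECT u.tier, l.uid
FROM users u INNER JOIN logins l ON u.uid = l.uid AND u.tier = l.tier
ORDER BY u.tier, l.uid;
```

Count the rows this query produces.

1

INNER JOIN keeps only pairs where the ON condition holds.
Matching on u.uid = l.uid AND u.tier = l.tier. A NULL in a compared column never satisfies the condition.
- uid=NULL, tier=NU: no matching l row, dropped.
- uid=9, tier=RF: no matching l row, dropped.
- uid=9, tier=NU: no matching l row, dropped.
- uid=9, tier=NU: no matching l row, dropped.
- uid=9, tier=JV: no matching l row, dropped.
- uid=9, tier=GN: 1 matching l row(s), so 1 row(s) emitted.
Total: 1 rows.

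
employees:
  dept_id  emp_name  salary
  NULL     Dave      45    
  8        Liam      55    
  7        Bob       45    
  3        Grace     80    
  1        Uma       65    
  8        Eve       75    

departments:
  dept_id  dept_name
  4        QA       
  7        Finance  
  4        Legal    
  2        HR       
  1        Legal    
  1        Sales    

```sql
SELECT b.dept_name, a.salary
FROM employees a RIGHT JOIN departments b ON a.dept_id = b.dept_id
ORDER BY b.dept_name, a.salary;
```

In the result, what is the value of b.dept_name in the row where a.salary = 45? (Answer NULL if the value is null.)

Finance

RIGHT JOIN keeps every row from `departments`; unmatched rows get NULL for `employees`'s columns.
Matching on a.dept_id = b.dept_id. A NULL in a compared column never satisfies the condition.
- a[0] dept_id=NULL → no match.
- a[1] dept_id=8 → no match.
- a[2] dept_id=7 → 1 match(es) in b → 1 row(s).
- a[3] dept_id=3 → no match.
- a[4] dept_id=1 → 2 match(es) in b → 2 row(s).
- a[5] dept_id=8 → no match.
- 3 row(s) from b found no a partner → padded with NULL.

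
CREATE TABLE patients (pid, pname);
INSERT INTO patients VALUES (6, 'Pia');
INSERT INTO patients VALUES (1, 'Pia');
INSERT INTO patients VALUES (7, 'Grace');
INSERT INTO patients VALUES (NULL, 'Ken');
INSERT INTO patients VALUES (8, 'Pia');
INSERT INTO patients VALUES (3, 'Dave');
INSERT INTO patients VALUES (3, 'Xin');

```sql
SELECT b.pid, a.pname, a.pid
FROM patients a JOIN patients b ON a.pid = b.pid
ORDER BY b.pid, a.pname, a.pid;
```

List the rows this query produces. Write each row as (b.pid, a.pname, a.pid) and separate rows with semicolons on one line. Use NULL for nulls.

INNER JOIN keeps only pairs where the ON condition holds.
Matching on a.pid = b.pid. A NULL in a compared column never satisfies the condition.
- pid=6: 1 matching b row(s), so 1 row(s) emitted.
- pid=1: 1 matching b row(s), so 1 row(s) emitted.
- pid=7: 1 matching b row(s), so 1 row(s) emitted.
- pid=NULL: no matching b row, dropped.
- pid=8: 1 matching b row(s), so 1 row(s) emitted.
- pid=3: 2 matching b row(s), so 2 row(s) emitted.
- pid=3: 2 matching b row(s), so 2 row(s) emitted.
After projecting and ordering:
b.pid | a.pname | a.pid
1 | Pia | 1
3 | Dave | 3
3 | Dave | 3
3 | Xin | 3
3 | Xin | 3
6 | Pia | 6
7 | Grace | 7
8 | Pia | 8

(1, Pia, 1); (3, Dave, 3); (3, Dave, 3); (3, Xin, 3); (3, Xin, 3); (6, Pia, 6); (7, Grace, 7); (8, Pia, 8)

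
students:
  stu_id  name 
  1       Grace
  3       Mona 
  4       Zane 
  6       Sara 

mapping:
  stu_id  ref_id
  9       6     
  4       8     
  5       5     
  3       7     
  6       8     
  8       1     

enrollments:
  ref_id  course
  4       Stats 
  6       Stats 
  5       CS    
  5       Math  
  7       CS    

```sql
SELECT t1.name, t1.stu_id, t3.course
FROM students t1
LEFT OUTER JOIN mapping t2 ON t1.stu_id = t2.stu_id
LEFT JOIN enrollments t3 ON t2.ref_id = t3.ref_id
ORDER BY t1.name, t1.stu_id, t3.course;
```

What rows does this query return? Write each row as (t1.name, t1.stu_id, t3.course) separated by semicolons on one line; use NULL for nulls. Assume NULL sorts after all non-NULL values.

Joins associate left-to-right: students LEFT JOIN mapping on stu_id gives 4 intermediate row(s).
Then LEFT JOIN `enrollments t3` on ref_id: each of those 4 rows is kept; rows whose t2.ref_id has no match in t3 get NULL for t3's columns.

(Grace, 1, NULL); (Mona, 3, CS); (Sara, 6, NULL); (Zane, 4, NULL)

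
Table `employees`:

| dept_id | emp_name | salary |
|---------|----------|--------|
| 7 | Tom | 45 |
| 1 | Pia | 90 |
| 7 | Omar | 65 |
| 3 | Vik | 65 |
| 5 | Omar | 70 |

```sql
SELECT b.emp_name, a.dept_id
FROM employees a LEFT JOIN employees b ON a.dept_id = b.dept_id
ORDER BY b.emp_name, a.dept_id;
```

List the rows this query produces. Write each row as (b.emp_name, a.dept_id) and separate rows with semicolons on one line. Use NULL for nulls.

LEFT JOIN keeps every row from `employees a`; unmatched rows get NULL for `employees b`'s columns.
Matching on a.dept_id = b.dept_id.
- dept_id=7: 2 matching b row(s), so 2 row(s) emitted.
- dept_id=1: 1 matching b row(s), so 1 row(s) emitted.
- dept_id=7: 2 matching b row(s), so 2 row(s) emitted.
- dept_id=3: 1 matching b row(s), so 1 row(s) emitted.
- dept_id=5: 1 matching b row(s), so 1 row(s) emitted.
After projecting and ordering:
b.emp_name | a.dept_id
Omar | 5
Omar | 7
Omar | 7
Pia | 1
Tom | 7
Tom | 7
Vik | 3

(Omar, 5); (Omar, 7); (Omar, 7); (Pia, 1); (Tom, 7); (Tom, 7); (Vik, 3)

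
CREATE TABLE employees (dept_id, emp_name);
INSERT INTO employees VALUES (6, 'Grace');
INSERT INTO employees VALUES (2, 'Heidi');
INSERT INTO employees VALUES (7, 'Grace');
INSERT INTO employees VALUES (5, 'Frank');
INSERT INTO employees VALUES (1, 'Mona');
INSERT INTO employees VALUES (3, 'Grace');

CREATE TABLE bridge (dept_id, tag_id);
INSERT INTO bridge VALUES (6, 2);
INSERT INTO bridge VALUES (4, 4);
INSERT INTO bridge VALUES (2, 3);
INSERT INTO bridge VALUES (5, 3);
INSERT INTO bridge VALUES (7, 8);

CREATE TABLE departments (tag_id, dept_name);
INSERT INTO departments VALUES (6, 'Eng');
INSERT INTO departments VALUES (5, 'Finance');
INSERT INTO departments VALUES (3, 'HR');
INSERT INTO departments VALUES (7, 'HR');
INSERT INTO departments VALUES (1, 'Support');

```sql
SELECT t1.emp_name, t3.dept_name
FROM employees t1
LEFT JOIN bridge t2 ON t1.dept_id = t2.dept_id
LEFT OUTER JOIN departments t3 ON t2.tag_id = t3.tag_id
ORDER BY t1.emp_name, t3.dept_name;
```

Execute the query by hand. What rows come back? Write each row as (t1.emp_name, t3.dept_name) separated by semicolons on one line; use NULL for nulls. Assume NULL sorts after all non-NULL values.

(Frank, HR); (Grace, NULL); (Grace, NULL); (Grace, NULL); (Heidi, HR); (Mona, NULL)

Evaluate left to right. First `employees t1 LEFT JOIN bridge t2` on dept_id: 6 row(s).
Then LEFT JOIN `departments t3` on tag_id: each of those 6 rows is kept; rows whose t2.tag_id has no match in t3 get NULL for t3's columns.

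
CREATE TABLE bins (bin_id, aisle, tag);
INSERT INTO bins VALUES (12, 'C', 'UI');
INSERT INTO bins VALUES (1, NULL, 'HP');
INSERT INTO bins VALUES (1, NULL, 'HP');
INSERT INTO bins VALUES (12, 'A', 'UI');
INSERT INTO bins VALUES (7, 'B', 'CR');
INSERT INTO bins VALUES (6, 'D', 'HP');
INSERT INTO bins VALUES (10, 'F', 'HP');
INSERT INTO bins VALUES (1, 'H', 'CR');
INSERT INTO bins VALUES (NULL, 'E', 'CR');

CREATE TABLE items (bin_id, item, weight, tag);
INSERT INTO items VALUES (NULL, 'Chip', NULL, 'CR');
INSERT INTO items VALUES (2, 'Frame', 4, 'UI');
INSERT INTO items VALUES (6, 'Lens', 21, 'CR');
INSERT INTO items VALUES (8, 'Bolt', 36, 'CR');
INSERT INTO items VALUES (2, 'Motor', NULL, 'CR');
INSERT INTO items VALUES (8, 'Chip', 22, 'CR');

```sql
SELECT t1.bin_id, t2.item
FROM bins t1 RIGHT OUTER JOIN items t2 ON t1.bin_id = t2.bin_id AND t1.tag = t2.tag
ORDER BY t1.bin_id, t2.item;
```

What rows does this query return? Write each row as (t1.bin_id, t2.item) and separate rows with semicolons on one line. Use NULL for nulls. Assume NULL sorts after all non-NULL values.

RIGHT JOIN keeps every row from `items`; unmatched rows get NULL for `bins`'s columns.
Matching on t1.bin_id = t2.bin_id AND t1.tag = t2.tag. A NULL in a compared column never satisfies the condition.
Matched pairs: 0; unmatched t2 rows kept: 6.

(NULL, Bolt); (NULL, Chip); (NULL, Chip); (NULL, Frame); (NULL, Lens); (NULL, Motor)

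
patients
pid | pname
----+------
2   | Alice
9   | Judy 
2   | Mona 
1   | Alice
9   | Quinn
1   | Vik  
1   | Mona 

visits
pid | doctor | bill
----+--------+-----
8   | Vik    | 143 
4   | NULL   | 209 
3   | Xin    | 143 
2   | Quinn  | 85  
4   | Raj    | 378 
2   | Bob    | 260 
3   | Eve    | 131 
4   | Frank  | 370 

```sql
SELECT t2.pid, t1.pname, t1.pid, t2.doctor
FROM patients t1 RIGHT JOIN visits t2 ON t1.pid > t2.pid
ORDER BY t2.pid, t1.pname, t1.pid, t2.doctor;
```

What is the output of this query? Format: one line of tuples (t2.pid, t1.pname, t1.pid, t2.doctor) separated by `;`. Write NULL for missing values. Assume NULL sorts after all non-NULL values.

RIGHT JOIN keeps every row from `visits`; unmatched rows get NULL for `patients`'s columns.
Matching on t1.pid > t2.pid.
- t1[0] pid=2 → no match.
- t1[1] pid=9 → 8 match(es) in t2 → 8 row(s).
- t1[2] pid=2 → no match.
- t1[3] pid=1 → no match.
- t1[4] pid=9 → 8 match(es) in t2 → 8 row(s).
- t1[5] pid=1 → no match.
- t1[6] pid=1 → no match.
- every t2 row matched at least one t1 row.

(2, Judy, 9, Bob); (2, Judy, 9, Quinn); (2, Quinn, 9, Bob); (2, Quinn, 9, Quinn); (3, Judy, 9, Eve); (3, Judy, 9, Xin); (3, Quinn, 9, Eve); (3, Quinn, 9, Xin); (4, Judy, 9, Frank); (4, Judy, 9, Raj); (4, Judy, 9, NULL); (4, Quinn, 9, Frank); (4, Quinn, 9, Raj); (4, Quinn, 9, NULL); (8, Judy, 9, Vik); (8, Quinn, 9, Vik)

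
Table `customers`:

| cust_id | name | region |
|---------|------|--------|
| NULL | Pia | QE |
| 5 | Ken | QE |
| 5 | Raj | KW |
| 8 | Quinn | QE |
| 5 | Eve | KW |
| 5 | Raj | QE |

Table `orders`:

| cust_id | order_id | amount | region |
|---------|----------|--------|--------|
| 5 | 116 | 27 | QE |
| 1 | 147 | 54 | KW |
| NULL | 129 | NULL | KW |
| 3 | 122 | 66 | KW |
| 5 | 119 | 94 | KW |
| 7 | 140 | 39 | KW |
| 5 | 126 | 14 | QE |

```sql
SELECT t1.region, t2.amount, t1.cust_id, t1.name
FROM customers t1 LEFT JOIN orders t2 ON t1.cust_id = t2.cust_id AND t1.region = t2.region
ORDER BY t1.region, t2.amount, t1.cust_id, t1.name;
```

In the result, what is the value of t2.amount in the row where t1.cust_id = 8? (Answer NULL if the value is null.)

LEFT JOIN keeps every row from `customers`; unmatched rows get NULL for `orders`'s columns.
Matching on t1.cust_id = t2.cust_id AND t1.region = t2.region. A NULL in a compared column never satisfies the condition.
- t1[0] cust_id=NULL, region=QE → no match; kept with NULLs on the t2 side.
- t1[1] cust_id=5, region=QE → 2 match(es) in t2 → 2 row(s).
- t1[2] cust_id=5, region=KW → 1 match(es) in t2 → 1 row(s).
- t1[3] cust_id=8, region=QE → no match; kept with NULLs on the t2 side.
- t1[4] cust_id=5, region=KW → 1 match(es) in t2 → 1 row(s).
- t1[5] cust_id=5, region=QE → 2 match(es) in t2 → 2 row(s).

NULL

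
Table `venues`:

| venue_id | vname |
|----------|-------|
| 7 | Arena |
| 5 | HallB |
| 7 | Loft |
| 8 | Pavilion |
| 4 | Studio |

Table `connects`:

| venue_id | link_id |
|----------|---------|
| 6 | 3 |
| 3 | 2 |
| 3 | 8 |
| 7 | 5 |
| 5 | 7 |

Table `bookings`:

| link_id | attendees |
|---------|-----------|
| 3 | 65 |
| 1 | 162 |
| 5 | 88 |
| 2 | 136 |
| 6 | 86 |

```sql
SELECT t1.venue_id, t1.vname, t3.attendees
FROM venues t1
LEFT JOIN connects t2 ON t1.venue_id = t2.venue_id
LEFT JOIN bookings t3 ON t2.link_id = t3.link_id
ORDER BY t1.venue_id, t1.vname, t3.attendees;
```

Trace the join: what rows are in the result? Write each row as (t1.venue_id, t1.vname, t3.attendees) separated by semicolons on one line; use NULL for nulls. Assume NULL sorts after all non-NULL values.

(4, Studio, NULL); (5, HallB, NULL); (7, Arena, 88); (7, Loft, 88); (8, Pavilion, NULL)

Step 1 — t1 LEFT JOIN t2 on venue_id → 5 row(s).
Then LEFT JOIN `bookings t3` on link_id: each of those 5 rows is kept; rows whose t2.link_id has no match in t3 get NULL for t3's columns.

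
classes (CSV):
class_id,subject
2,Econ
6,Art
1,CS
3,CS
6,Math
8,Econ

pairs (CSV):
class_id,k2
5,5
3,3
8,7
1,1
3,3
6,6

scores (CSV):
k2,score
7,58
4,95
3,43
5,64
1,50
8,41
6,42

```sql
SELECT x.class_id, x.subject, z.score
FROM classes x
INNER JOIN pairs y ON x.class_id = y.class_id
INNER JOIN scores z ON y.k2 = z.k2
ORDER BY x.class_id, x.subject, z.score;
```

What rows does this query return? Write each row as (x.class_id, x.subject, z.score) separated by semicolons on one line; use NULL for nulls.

(1, CS, 50); (3, CS, 43); (3, CS, 43); (6, Art, 42); (6, Math, 42); (8, Econ, 58)

Joins associate left-to-right: classes INNER JOIN pairs on class_id gives 6 intermediate row(s).
Then INNER JOIN `scores z` on k2: keep only rows whose y.k2 appears in z.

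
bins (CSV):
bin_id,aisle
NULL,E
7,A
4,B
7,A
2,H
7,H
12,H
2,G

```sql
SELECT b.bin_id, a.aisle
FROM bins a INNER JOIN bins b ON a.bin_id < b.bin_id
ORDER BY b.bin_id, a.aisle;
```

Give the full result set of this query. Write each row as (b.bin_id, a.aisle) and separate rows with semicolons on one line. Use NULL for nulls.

INNER JOIN keeps only pairs where the ON condition holds.
Matching on a.bin_id < b.bin_id. A NULL in a compared column never satisfies the condition.
Matched pairs: 17.

(4, G); (4, H); (7, B); (7, B); (7, B); (7, G); (7, G); (7, G); (7, H); (7, H); (7, H); (12, A); (12, A); (12, B); (12, G); (12, H); (12, H)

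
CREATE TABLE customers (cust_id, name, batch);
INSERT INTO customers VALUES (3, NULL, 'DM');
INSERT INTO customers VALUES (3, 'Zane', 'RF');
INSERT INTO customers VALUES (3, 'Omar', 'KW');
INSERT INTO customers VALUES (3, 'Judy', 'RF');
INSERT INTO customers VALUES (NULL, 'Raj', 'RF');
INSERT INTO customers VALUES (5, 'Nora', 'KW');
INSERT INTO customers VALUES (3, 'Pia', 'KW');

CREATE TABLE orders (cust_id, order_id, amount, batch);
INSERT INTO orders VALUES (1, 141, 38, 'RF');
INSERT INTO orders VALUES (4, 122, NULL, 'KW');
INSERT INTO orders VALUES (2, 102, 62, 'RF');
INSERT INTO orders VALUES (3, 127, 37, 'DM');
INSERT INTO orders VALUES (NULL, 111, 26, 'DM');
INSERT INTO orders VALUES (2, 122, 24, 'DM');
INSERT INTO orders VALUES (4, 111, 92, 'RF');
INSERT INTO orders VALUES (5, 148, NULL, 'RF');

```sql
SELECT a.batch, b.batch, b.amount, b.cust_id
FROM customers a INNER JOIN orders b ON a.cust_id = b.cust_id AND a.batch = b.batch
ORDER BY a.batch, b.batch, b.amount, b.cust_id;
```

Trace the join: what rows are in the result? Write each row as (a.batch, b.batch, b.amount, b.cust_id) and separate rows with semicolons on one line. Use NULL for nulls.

INNER JOIN keeps only pairs where the ON condition holds.
Matching on a.cust_id = b.cust_id AND a.batch = b.batch. A NULL in a compared column never satisfies the condition.
Matched pairs: 1.

(DM, DM, 37, 3)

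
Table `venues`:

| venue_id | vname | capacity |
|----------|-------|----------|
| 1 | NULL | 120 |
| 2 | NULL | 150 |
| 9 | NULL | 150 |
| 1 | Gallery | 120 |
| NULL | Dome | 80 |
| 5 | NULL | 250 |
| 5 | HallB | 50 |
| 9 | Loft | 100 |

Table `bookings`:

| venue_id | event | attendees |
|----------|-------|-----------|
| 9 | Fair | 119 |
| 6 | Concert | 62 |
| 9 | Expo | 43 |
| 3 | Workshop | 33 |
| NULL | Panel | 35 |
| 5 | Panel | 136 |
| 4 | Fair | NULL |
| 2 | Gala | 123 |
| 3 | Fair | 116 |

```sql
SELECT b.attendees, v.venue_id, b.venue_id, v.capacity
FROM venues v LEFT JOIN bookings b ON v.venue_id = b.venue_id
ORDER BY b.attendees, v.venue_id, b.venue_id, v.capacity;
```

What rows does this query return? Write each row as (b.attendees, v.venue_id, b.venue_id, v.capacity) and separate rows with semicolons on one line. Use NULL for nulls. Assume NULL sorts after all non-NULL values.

(43, 9, 9, 100); (43, 9, 9, 150); (119, 9, 9, 100); (119, 9, 9, 150); (123, 2, 2, 150); (136, 5, 5, 50); (136, 5, 5, 250); (NULL, 1, NULL, 120); (NULL, 1, NULL, 120); (NULL, NULL, NULL, 80)

LEFT JOIN keeps every row from `venues`; unmatched rows get NULL for `bookings`'s columns.
Matching on v.venue_id = b.venue_id. A NULL in a compared column never satisfies the condition.
Matched pairs: 7; unmatched v rows kept: 3.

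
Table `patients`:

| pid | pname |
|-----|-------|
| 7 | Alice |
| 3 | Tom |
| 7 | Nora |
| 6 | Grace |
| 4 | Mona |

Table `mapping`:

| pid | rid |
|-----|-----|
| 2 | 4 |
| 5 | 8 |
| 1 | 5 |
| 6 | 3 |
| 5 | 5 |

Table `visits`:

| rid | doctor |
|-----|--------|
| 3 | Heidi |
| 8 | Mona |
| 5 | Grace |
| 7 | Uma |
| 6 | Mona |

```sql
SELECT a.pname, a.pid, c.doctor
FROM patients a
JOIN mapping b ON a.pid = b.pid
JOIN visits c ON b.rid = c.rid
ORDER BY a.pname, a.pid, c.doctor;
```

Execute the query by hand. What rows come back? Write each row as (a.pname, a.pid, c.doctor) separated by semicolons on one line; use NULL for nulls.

(Grace, 6, Heidi)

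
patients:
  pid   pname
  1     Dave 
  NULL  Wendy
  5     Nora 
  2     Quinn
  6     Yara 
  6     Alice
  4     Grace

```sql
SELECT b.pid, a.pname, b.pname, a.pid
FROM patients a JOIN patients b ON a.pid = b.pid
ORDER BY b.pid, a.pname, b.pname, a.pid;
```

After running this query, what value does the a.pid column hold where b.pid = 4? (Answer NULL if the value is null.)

4

INNER JOIN keeps only pairs where the ON condition holds.
Matching on a.pid = b.pid. A NULL in a compared column never satisfies the condition.
- a (pid=1) pairs with 1 row(s) of b.
- a (pid=NULL) has no partner → excluded.
- a (pid=5) pairs with 1 row(s) of b.
- a (pid=2) pairs with 1 row(s) of b.
- a (pid=6) pairs with 2 row(s) of b.
- a (pid=6) pairs with 2 row(s) of b.
- a (pid=4) pairs with 1 row(s) of b.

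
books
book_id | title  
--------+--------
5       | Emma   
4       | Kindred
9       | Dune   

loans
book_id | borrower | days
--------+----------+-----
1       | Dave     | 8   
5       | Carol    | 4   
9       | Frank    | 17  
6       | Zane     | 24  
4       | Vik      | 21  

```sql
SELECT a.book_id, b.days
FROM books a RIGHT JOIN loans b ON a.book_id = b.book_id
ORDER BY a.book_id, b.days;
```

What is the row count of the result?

5

RIGHT JOIN keeps every row from `loans`; unmatched rows get NULL for `books`'s columns.
Matching on a.book_id = b.book_id.
- book_id=5: 1 matching b row(s), so 1 row(s) emitted.
- book_id=4: 1 matching b row(s), so 1 row(s) emitted.
- book_id=9: 1 matching b row(s), so 1 row(s) emitted.
- 2 b row(s) had no a match → kept, a columns NULL.
Total: 3 matched + 2 padded = 5 rows.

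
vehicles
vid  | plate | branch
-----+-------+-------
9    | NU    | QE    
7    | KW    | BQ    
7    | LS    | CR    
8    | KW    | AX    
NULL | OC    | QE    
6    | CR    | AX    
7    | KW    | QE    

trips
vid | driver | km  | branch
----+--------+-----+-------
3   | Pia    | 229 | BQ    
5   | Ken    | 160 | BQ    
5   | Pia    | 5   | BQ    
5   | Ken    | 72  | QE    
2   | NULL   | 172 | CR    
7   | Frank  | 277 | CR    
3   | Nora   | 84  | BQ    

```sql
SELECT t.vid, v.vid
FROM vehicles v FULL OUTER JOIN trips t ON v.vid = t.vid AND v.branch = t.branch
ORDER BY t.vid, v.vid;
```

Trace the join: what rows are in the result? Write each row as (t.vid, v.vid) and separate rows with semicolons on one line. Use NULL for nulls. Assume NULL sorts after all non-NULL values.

FULL OUTER JOIN keeps every row from both sides; unmatched rows get NULL for the other side's columns.
Matching on v.vid = t.vid AND v.branch = t.branch. A NULL in a compared column never satisfies the condition.
Matched pairs: 1; unmatched v rows kept: 6; unmatched t rows kept: 6.

(2, NULL); (3, NULL); (3, NULL); (5, NULL); (5, NULL); (5, NULL); (7, 7); (NULL, 6); (NULL, 7); (NULL, 7); (NULL, 8); (NULL, 9); (NULL, NULL)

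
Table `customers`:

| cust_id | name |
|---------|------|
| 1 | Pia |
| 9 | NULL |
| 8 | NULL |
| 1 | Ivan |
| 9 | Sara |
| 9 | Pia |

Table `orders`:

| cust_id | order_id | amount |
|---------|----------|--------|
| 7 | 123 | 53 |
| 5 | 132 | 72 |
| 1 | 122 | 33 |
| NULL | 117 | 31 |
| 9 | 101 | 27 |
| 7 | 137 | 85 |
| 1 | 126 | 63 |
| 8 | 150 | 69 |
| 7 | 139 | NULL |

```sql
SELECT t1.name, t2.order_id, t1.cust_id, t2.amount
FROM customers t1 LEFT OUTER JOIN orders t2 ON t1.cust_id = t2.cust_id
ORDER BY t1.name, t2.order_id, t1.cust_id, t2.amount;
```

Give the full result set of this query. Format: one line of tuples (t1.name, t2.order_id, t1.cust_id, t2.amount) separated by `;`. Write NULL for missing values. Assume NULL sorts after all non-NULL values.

(Ivan, 122, 1, 33); (Ivan, 126, 1, 63); (Pia, 101, 9, 27); (Pia, 122, 1, 33); (Pia, 126, 1, 63); (Sara, 101, 9, 27); (NULL, 101, 9, 27); (NULL, 150, 8, 69)

LEFT JOIN keeps every row from `customers`; unmatched rows get NULL for `orders`'s columns.
Matching on t1.cust_id = t2.cust_id. A NULL in a compared column never satisfies the condition.
- t1 (cust_id=1) pairs with 2 row(s) of t2.
- t1 (cust_id=9) pairs with 1 row(s) of t2.
- t1 (cust_id=8) pairs with 1 row(s) of t2.
- t1 (cust_id=1) pairs with 2 row(s) of t2.
- t1 (cust_id=9) pairs with 1 row(s) of t2.
- t1 (cust_id=9) pairs with 1 row(s) of t2.
After projecting and ordering:
t1.name | t2.order_id | t1.cust_id | t2.amount
Ivan | 122 | 1 | 33
Ivan | 126 | 1 | 63
Pia | 101 | 9 | 27
Pia | 122 | 1 | 33
Pia | 126 | 1 | 63
Sara | 101 | 9 | 27
NULL | 101 | 9 | 27
NULL | 150 | 8 | 69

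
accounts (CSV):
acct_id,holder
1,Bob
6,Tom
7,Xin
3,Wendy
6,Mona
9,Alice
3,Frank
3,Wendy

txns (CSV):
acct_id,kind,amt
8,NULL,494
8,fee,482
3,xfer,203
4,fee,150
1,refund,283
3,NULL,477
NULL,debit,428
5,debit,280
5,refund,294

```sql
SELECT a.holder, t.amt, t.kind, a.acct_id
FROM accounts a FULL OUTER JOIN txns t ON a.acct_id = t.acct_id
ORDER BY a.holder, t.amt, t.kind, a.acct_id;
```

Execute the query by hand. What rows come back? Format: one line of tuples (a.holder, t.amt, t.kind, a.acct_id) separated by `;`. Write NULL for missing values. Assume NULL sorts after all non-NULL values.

FULL OUTER JOIN keeps every row from both sides; unmatched rows get NULL for the other side's columns.
Matching on a.acct_id = t.acct_id. A NULL in a compared column never satisfies the condition.
- a row (acct_id=1): matches 1 t row(s) → 1 output row(s).
- a row (acct_id=6): no match → kept, t columns NULL.
- a row (acct_id=7): no match → kept, t columns NULL.
- a row (acct_id=3): matches 2 t row(s) → 2 output row(s).
- a row (acct_id=6): no match → kept, t columns NULL.
- a row (acct_id=9): no match → kept, t columns NULL.
- a row (acct_id=3): matches 2 t row(s) → 2 output row(s).
- a row (acct_id=3): matches 2 t row(s) → 2 output row(s).
- 6 t row(s) had no a match → kept, a columns NULL.

(Alice, NULL, NULL, 9); (Bob, 283, refund, 1); (Frank, 203, xfer, 3); (Frank, 477, NULL, 3); (Mona, NULL, NULL, 6); (Tom, NULL, NULL, 6); (Wendy, 203, xfer, 3); (Wendy, 203, xfer, 3); (Wendy, 477, NULL, 3); (Wendy, 477, NULL, 3); (Xin, NULL, NULL, 7); (NULL, 150, fee, NULL); (NULL, 280, debit, NULL); (NULL, 294, refund, NULL); (NULL, 428, debit, NULL); (NULL, 482, fee, NULL); (NULL, 494, NULL, NULL)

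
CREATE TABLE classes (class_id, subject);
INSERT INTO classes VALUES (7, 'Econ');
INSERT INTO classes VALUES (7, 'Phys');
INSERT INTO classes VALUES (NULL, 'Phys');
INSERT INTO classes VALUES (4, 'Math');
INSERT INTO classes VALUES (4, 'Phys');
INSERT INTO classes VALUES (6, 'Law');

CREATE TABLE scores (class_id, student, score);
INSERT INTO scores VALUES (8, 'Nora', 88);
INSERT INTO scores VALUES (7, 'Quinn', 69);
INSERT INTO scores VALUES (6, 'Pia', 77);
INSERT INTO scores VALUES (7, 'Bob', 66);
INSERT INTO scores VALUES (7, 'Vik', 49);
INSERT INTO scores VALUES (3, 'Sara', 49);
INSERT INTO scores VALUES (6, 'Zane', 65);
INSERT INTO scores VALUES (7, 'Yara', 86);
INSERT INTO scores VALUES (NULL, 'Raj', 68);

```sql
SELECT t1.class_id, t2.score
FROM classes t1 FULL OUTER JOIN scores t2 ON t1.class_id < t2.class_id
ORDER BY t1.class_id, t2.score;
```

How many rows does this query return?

24

FULL OUTER JOIN keeps every row from both sides; unmatched rows get NULL for the other side's columns.
Matching on t1.class_id < t2.class_id. A NULL in a compared column never satisfies the condition.
- t1 (class_id=7) pairs with 1 row(s) of t2.
- t1 (class_id=7) pairs with 1 row(s) of t2.
- t1 (class_id=NULL) has no partner → padded with NULL.
- t1 (class_id=4) pairs with 7 row(s) of t2.
- t1 (class_id=4) pairs with 7 row(s) of t2.
- t1 (class_id=6) pairs with 5 row(s) of t2.
- 2 row(s) from t2 found no t1 partner → padded with NULL.
Total: 21 matched + 3 padded = 24 rows.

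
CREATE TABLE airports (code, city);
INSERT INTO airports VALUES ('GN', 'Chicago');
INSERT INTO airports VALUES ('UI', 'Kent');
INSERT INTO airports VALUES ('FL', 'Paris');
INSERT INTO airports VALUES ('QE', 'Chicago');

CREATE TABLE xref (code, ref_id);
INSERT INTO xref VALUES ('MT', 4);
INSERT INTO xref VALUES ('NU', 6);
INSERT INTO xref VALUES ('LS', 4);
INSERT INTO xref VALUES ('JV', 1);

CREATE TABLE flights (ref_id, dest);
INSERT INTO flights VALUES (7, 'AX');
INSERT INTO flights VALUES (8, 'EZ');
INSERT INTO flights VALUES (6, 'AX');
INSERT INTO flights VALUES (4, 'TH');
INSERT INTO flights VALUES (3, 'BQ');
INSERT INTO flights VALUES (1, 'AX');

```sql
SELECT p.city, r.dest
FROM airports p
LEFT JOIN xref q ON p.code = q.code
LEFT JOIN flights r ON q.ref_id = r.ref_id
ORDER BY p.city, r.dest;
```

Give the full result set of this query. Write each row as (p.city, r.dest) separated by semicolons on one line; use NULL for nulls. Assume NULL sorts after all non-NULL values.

(Chicago, NULL); (Chicago, NULL); (Kent, NULL); (Paris, NULL)

Evaluate left to right. First `airports p LEFT JOIN xref q` on code: 4 row(s).
Then LEFT JOIN `flights r` on ref_id: each of those 4 rows is kept; rows whose q.ref_id has no match in r get NULL for r's columns.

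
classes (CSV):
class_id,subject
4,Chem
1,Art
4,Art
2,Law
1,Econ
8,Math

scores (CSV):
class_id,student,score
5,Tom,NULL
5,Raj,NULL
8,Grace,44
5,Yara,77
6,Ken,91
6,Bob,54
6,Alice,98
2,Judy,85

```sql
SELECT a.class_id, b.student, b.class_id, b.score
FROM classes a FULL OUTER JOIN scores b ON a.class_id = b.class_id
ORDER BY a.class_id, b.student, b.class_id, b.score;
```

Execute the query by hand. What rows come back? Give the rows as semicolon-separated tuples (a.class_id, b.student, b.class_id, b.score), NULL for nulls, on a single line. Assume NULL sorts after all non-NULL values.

FULL OUTER JOIN keeps every row from both sides; unmatched rows get NULL for the other side's columns.
Matching on a.class_id = b.class_id.
- a[0] class_id=4 → no match; kept with NULLs on the b side.
- a[1] class_id=1 → no match; kept with NULLs on the b side.
- a[2] class_id=4 → no match; kept with NULLs on the b side.
- a[3] class_id=2 → 1 match(es) in b → 1 row(s).
- a[4] class_id=1 → no match; kept with NULLs on the b side.
- a[5] class_id=8 → 1 match(es) in b → 1 row(s).
- plus 6 unmatched b row(s), each kept with NULL a columns.

(1, NULL, NULL, NULL); (1, NULL, NULL, NULL); (2, Judy, 2, 85); (4, NULL, NULL, NULL); (4, NULL, NULL, NULL); (8, Grace, 8, 44); (NULL, Alice, 6, 98); (NULL, Bob, 6, 54); (NULL, Ken, 6, 91); (NULL, Raj, 5, NULL); (NULL, Tom, 5, NULL); (NULL, Yara, 5, 77)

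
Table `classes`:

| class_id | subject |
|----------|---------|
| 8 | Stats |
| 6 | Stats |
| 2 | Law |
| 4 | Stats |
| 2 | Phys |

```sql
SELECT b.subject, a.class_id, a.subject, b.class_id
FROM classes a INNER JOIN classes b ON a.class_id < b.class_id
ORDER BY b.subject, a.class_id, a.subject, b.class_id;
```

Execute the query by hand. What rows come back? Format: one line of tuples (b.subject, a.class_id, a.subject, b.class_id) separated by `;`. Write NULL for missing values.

INNER JOIN keeps only pairs where the ON condition holds.
Matching on a.class_id < b.class_id.
- a[0] class_id=8 → no match; dropped.
- a[1] class_id=6 → 1 match(es) in b → 1 row(s).
- a[2] class_id=2 → 3 match(es) in b → 3 row(s).
- a[3] class_id=4 → 2 match(es) in b → 2 row(s).
- a[4] class_id=2 → 3 match(es) in b → 3 row(s).
After projecting and ordering:
b.subject | a.class_id | a.subject | b.class_id
Stats | 2 | Law | 4
Stats | 2 | Law | 6
Stats | 2 | Law | 8
Stats | 2 | Phys | 4
Stats | 2 | Phys | 6
Stats | 2 | Phys | 8
Stats | 4 | Stats | 6
Stats | 4 | Stats | 8
Stats | 6 | Stats | 8

(Stats, 2, Law, 4); (Stats, 2, Law, 6); (Stats, 2, Law, 8); (Stats, 2, Phys, 4); (Stats, 2, Phys, 6); (Stats, 2, Phys, 8); (Stats, 4, Stats, 6); (Stats, 4, Stats, 8); (Stats, 6, Stats, 8)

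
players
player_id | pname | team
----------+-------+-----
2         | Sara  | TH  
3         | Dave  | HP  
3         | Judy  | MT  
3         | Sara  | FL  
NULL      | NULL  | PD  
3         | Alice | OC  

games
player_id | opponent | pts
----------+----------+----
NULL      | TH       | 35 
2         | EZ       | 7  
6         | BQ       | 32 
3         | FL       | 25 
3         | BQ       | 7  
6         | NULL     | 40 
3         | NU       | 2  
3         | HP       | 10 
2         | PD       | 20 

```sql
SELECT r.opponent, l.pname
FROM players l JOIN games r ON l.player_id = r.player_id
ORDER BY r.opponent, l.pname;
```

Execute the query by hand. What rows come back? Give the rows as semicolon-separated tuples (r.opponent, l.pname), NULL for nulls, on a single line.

(BQ, Alice); (BQ, Dave); (BQ, Judy); (BQ, Sara); (EZ, Sara); (FL, Alice); (FL, Dave); (FL, Judy); (FL, Sara); (HP, Alice); (HP, Dave); (HP, Judy); (HP, Sara); (NU, Alice); (NU, Dave); (NU, Judy); (NU, Sara); (PD, Sara)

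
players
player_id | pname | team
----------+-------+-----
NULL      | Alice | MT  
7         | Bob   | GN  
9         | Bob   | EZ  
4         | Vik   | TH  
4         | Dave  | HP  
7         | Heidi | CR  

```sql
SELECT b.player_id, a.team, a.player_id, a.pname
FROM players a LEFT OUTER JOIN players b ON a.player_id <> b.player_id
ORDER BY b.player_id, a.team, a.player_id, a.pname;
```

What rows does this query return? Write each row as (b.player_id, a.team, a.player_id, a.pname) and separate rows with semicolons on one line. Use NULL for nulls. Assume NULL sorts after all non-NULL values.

LEFT JOIN keeps every row from `players a`; unmatched rows get NULL for `players b`'s columns.
Matching on a.player_id <> b.player_id. A NULL in a compared column never satisfies the condition.
- a[0] player_id=NULL → no match; kept with NULLs on the b side.
- a[1] player_id=7 → 3 match(es) in b → 3 row(s).
- a[2] player_id=9 → 4 match(es) in b → 4 row(s).
- a[3] player_id=4 → 3 match(es) in b → 3 row(s).
- a[4] player_id=4 → 3 match(es) in b → 3 row(s).
- a[5] player_id=7 → 3 match(es) in b → 3 row(s).

(4, CR, 7, Heidi); (4, CR, 7, Heidi); (4, EZ, 9, Bob); (4, EZ, 9, Bob); (4, GN, 7, Bob); (4, GN, 7, Bob); (7, EZ, 9, Bob); (7, EZ, 9, Bob); (7, HP, 4, Dave); (7, HP, 4, Dave); (7, TH, 4, Vik); (7, TH, 4, Vik); (9, CR, 7, Heidi); (9, GN, 7, Bob); (9, HP, 4, Dave); (9, TH, 4, Vik); (NULL, MT, NULL, Alice)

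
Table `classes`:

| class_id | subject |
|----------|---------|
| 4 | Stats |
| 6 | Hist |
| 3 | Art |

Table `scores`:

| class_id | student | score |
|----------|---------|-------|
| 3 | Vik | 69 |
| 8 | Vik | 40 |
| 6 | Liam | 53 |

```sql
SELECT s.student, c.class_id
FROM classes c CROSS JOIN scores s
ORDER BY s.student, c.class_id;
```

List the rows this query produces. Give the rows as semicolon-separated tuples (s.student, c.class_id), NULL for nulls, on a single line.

(Liam, 3); (Liam, 4); (Liam, 6); (Vik, 3); (Vik, 3); (Vik, 4); (Vik, 4); (Vik, 6); (Vik, 6)

CROSS JOIN pairs every row of `classes` with every row of `scores`: 3 × 3 = 9 rows.
After projecting and ordering:
s.student | c.class_id
Liam | 3
Liam | 4
Liam | 6
Vik | 3
Vik | 3
Vik | 4
Vik | 4
Vik | 6
Vik | 6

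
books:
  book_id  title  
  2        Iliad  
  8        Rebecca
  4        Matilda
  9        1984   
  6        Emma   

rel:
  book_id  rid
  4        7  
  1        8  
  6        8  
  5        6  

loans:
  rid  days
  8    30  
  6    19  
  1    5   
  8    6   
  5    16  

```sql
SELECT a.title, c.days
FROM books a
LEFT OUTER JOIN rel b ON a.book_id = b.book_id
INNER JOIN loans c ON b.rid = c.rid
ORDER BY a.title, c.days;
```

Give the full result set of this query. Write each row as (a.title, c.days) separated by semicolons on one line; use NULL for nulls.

(Emma, 6); (Emma, 30)

Step 1 — a LEFT JOIN b on book_id → 5 row(s).
Then INNER JOIN `loans c` on rid: keep only rows whose b.rid appears in c.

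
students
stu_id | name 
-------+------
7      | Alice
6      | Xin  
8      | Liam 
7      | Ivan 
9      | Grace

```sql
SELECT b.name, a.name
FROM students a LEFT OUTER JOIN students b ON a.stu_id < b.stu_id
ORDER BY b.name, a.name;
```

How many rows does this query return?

LEFT JOIN keeps every row from `students a`; unmatched rows get NULL for `students b`'s columns.
Matching on a.stu_id < b.stu_id.
Matched pairs: 9; unmatched a rows kept: 1.
Total: 9 matched + 1 padded = 10 rows.

10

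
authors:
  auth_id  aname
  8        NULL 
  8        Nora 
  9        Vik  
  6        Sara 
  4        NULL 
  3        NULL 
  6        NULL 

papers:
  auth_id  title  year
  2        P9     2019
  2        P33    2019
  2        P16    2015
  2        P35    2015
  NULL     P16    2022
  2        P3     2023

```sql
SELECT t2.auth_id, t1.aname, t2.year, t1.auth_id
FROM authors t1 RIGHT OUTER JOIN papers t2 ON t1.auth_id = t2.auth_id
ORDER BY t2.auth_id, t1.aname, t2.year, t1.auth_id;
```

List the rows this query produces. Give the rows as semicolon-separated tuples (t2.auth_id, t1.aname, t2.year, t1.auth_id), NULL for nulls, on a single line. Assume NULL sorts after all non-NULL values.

RIGHT JOIN keeps every row from `papers`; unmatched rows get NULL for `authors`'s columns.
Matching on t1.auth_id = t2.auth_id. A NULL in a compared column never satisfies the condition.
- t1 row (auth_id=8): no match.
- t1 row (auth_id=8): no match.
- t1 row (auth_id=9): no match.
- t1 row (auth_id=6): no match.
- t1 row (auth_id=4): no match.
- t1 row (auth_id=3): no match.
- t1 row (auth_id=6): no match.
- 6 row(s) from t2 found no t1 partner → padded with NULL.
After projecting and ordering:
t2.auth_id | t1.aname | t2.year | t1.auth_id
2 | NULL | 2015 | NULL
2 | NULL | 2015 | NULL
2 | NULL | 2019 | NULL
2 | NULL | 2019 | NULL
2 | NULL | 2023 | NULL
NULL | NULL | 2022 | NULL

(2, NULL, 2015, NULL); (2, NULL, 2015, NULL); (2, NULL, 2019, NULL); (2, NULL, 2019, NULL); (2, NULL, 2023, NULL); (NULL, NULL, 2022, NULL)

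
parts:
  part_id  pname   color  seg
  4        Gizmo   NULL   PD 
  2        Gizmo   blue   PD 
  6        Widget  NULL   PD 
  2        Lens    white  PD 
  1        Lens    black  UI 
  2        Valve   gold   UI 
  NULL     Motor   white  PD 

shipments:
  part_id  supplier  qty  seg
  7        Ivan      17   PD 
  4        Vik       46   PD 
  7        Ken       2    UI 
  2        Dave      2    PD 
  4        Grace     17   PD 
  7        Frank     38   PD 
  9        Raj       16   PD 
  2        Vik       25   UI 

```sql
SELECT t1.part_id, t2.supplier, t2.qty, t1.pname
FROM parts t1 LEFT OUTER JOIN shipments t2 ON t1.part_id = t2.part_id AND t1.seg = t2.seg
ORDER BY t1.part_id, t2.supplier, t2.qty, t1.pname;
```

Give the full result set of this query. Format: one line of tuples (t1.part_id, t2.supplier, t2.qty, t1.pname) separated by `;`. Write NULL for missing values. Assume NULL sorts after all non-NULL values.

LEFT JOIN keeps every row from `parts`; unmatched rows get NULL for `shipments`'s columns.
Matching on t1.part_id = t2.part_id AND t1.seg = t2.seg. A NULL in a compared column never satisfies the condition.
- t1 (part_id=4, seg=PD) pairs with 2 row(s) of t2.
- t1 (part_id=2, seg=PD) pairs with 1 row(s) of t2.
- t1 (part_id=6, seg=PD) has no partner → padded with NULL.
- t1 (part_id=2, seg=PD) pairs with 1 row(s) of t2.
- t1 (part_id=1, seg=UI) has no partner → padded with NULL.
- t1 (part_id=2, seg=UI) pairs with 1 row(s) of t2.
- t1 (part_id=NULL, seg=PD) has no partner → padded with NULL.
After projecting and ordering:
t1.part_id | t2.supplier | t2.qty | t1.pname
1 | NULL | NULL | Lens
2 | Dave | 2 | Gizmo
2 | Dave | 2 | Lens
2 | Vik | 25 | Valve
4 | Grace | 17 | Gizmo
4 | Vik | 46 | Gizmo
6 | NULL | NULL | Widget
NULL | NULL | NULL | Motor

(1, NULL, NULL, Lens); (2, Dave, 2, Gizmo); (2, Dave, 2, Lens); (2, Vik, 25, Valve); (4, Grace, 17, Gizmo); (4, Vik, 46, Gizmo); (6, NULL, NULL, Widget); (NULL, NULL, NULL, Motor)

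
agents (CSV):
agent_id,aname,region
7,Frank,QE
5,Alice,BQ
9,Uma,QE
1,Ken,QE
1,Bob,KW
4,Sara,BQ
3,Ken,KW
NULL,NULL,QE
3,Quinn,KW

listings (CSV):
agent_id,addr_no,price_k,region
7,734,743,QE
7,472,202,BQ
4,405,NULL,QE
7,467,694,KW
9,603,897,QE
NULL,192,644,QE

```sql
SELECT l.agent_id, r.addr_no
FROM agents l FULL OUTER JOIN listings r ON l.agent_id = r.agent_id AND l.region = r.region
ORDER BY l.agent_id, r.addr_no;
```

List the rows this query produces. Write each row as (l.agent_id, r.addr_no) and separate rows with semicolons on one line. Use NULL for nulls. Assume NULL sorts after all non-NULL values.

(1, NULL); (1, NULL); (3, NULL); (3, NULL); (4, NULL); (5, NULL); (7, 734); (9, 603); (NULL, 192); (NULL, 405); (NULL, 467); (NULL, 472); (NULL, NULL)

FULL OUTER JOIN keeps every row from both sides; unmatched rows get NULL for the other side's columns.
Matching on l.agent_id = r.agent_id AND l.region = r.region. A NULL in a compared column never satisfies the condition.
- l[0] agent_id=7, region=QE → 1 match(es) in r → 1 row(s).
- l[1] agent_id=5, region=BQ → no match; kept with NULLs on the r side.
- l[2] agent_id=9, region=QE → 1 match(es) in r → 1 row(s).
- l[3] agent_id=1, region=QE → no match; kept with NULLs on the r side.
- l[4] agent_id=1, region=KW → no match; kept with NULLs on the r side.
- l[5] agent_id=4, region=BQ → no match; kept with NULLs on the r side.
- l[6] agent_id=3, region=KW → no match; kept with NULLs on the r side.
- l[7] agent_id=NULL, region=QE → no match; kept with NULLs on the r side.
- l[8] agent_id=3, region=KW → no match; kept with NULLs on the r side.
- 4 row(s) from r found no l partner → padded with NULL.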